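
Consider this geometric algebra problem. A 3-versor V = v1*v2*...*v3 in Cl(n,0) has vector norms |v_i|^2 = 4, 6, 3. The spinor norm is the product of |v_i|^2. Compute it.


Spinor norm N(V) = |v1|^2 * |v2|^2 * ... * |v3|^2
= 4 * 6 * 3
Running product: 4, 24, 72
N(V) = 72


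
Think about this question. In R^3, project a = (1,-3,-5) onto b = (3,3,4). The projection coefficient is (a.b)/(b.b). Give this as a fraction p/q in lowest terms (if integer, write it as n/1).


Projection coefficient = (a . b) / (b . b)
a . b = 1*3 + (-3)*3 + (-5)*4
= 3 + (-9) + (-20) = -26
b . b = 3^2 + 3^2 + 4^2
= 9 + 9 + 16 = 34
Coefficient = -26/34
In lowest terms: -13/17


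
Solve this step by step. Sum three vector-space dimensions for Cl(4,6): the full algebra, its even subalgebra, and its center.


n = 4 + 6 = 10
Total dim = 2^10 = 1024
Even subalgebra dim = 2^9 = 512
n is even, so center dim = 1
Sum = 1024 + 512 + 1 = 1537


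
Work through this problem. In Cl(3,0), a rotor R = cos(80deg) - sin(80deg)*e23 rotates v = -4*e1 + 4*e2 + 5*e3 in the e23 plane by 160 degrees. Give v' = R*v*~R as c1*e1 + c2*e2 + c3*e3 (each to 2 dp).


Rotor R = cos(80deg) - sin(80deg)*e23
Rotation angle theta = 2 * 80 = 160 degrees in the e23 plane (e2 -> e3).
The component perpendicular to the plane (e1) is invariant: v'_1 = v1 = -4.00
cos(160deg) = -0.9397, sin(160deg) = 0.3420
v'_2 = v2*cos(theta) - v3*sin(theta) = 4*(-0.9397) - 5*0.3420 = -5.47
v'_3 = v2*sin(theta) + v3*cos(theta) = 4*0.3420 + 5*(-0.9397) = -3.33
v' = -4.00*e1 - 5.47*e2 - 3.33*e3


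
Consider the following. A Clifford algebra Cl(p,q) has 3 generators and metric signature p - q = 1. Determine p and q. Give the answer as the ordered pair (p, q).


We need p + q = 3 and p - q = 1.
Adding: 2p = 3 + 1 = 4, so p = 2.
Then q = 3 - 2 = 1.
(p, q) = (2, 1)


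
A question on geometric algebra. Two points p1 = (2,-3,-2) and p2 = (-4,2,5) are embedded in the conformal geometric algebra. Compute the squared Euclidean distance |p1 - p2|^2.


p1 - p2 = (6, -5, -7)
|p1 - p2|^2 = 6^2 + (-5)^2 + (-7)^2
= 36 + 25 + 49
= 110


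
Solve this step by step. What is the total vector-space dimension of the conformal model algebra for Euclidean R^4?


The conformal model of R^4 uses Cl(5,1): the 4 Euclidean generators plus two extra orthogonal generators e+ (e+^2 = +1) and e- (e-^2 = -1), from which the null vectors e0, einf are built.
Number of generators m = 4 + 2 = 6.
dim Cl(p,q) = 2^m = 2^6 = 64


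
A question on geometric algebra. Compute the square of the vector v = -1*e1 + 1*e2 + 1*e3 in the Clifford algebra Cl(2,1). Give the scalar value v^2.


v^2 = sum of c_i^2 * e_i^2
Positive signature terms (e_i^2 = +1): (-1)^2 + 1^2 = 2
Negative signature terms (e_j^2 = -1): 1^2 = 1
v^2 = 2 - 1 = 1


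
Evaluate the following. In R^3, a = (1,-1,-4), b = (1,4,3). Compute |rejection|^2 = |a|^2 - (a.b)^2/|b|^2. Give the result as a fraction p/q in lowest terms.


|a|^2 = 1^2 + (-1)^2 + (-4)^2 = 18
|b|^2 = 1^2 + 4^2 + 3^2 = 26
a . b = 1*1 + (-1)*4 + (-4)*3 = -15
(a.b)^2 = (-15)^2 = 225
|rej|^2 = 18 - 225/26
= (468 - 225)/26
= 243/26
In lowest terms: 243/26


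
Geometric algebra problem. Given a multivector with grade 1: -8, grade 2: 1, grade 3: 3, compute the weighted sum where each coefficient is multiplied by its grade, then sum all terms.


Grade-weighted sum = sum of grade_k * coefficient_k
1*(-8) = -8
2*1 = 2
3*3 = 9
Total = -8 + 2 + 9 = 3


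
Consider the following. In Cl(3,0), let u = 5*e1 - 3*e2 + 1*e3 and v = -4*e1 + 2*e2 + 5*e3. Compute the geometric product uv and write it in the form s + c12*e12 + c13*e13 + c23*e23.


In Cl(3,0): e_i^2 = 1, e_ie_j = -e_je_i for i != j.
Scalar part = u . v = 5*(-4) + (-3)*2 + 1*5
= -20 + (-6) + 5 = -21
e12 coeff = 5*2 - (-3)*(-4) = 10 - 12 = -2
e13 coeff = 5*5 - 1*(-4) = 25 - (-4) = 29
e23 coeff = (-3)*5 - 1*2 = -15 - 2 = -17
uv = -21 - 2*e12 + 29*e13 - 17*e23


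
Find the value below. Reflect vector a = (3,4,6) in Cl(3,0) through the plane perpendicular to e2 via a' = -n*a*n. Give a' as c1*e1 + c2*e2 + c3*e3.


Reflection formula: a' = -n*a*n, with n = e2 (unit vector, n^2 = 1).
For reflection through hyperplane perp to e2:
The component along e2 flips sign, others stay.
a = (3, 4, 6)
a' = (3, -4, 6)
a' = 3*e1 - 4*e2 + 6*e3


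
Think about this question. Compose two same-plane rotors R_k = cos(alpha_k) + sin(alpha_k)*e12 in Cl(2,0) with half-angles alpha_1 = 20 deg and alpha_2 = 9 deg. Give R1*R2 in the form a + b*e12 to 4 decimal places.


Same-plane rotors commute and their half-angles add:
R1*R2 = cos(a1 + a2) + sin(a1 + a2)*e12.
a1 + a2 = 20 + 9 = 29 deg
cos(29 deg) = 0.8746
sin(29 deg) = 0.4848
R1*R2 = 0.8746 + 0.4848*e12


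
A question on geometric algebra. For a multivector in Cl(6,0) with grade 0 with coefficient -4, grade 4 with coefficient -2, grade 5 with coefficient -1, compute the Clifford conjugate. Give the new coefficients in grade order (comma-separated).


Clifford conjugate sign for grade k: (-1)^(k(k+1)/2)
Grade 0: (-1)^(0*1/2) = (-1)^0 = 1, coeff -4 -> -4
Grade 4: (-1)^(4*5/2) = (-1)^10 = 1, coeff -2 -> -2
Grade 5: (-1)^(5*6/2) = (-1)^15 = -1, coeff -1 -> 1
Conjugated coefficients: -4, -2, 1


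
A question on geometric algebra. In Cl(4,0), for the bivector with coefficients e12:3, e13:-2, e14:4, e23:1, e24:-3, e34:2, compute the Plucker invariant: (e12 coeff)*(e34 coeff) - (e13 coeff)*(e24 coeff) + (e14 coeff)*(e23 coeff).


Plucker relation: af - be + cd
a*f = 3*2 = 6
b*e = (-2)*(-3) = 6
c*d = 4*1 = 4
af - be + cd = 6 - 6 + 4
= 4


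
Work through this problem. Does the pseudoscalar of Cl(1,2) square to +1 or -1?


The pseudoscalar I = e1...e_n (product of all n generators) of Cl(p,q) satisfies I^2 = (-1)^(q + n(n-1)/2).
p = 1, q = 2, n = p + q = 3
n(n-1)/2 = 3 * 2 / 2 = 3
Exponent = q + n(n-1)/2 = 2 + 3 = 5
I^2 = (-1)^5 = -1


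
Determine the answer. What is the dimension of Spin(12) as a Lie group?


Spin(n) double-covers SO(n); both have Lie algebra so(n) of dimension n(n-1)/2.
n = 12
n(n-1) = 12 * 11 = 132
dim Spin(12) = 132/2 = 66


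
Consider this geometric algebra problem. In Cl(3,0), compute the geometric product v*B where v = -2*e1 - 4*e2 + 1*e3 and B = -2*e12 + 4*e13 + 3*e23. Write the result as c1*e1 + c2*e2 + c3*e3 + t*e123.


vB has grade-1 (vector) and grade-3 (trivector) parts: vB = (v _| B) + (v ^ B).
Vector part <vB>_1:
  e1: -v2*b12 - v3*b13 = -(-4)*(-2) - (1)*(4) = -12
  e2: v1*b12 - v3*b23 = (-2)*(-2) - (1)*(3) = 1
  e3: v1*b13 + v2*b23 = (-2)*(4) + (-4)*(3) = -20
Trivector part <vB>_3:
  e123: v1*b23 - v2*b13 + v3*b12 = (-2)*(3) - (-4)*(4) + (1)*(-2) = 8
vB = -12*e1 + 1*e2 - 20*e3 + 8*e123


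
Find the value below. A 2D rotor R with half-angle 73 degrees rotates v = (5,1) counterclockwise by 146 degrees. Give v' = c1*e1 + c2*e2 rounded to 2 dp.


Rotor R = cos(73deg) - sin(73deg)*e12
Rotation angle theta = 2 * 73 = 146 degrees
v' = R*v*~R rotates v by theta.
cos(146deg) = -0.8290, sin(146deg) = 0.5592
v'_1 = 5*cos(146deg) - 1*sin(146deg)
= 5*(-0.8290) - 1*0.5592
= -4.70
v'_2 = 5*sin(146deg) + 1*cos(146deg)
= 5*0.5592 + 1*(-0.8290)
= 1.97
v' = -4.70*e1 + 1.97*e2


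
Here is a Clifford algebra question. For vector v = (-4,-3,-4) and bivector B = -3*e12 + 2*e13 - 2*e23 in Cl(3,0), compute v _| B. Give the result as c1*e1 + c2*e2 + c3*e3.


Left contraction v _| B = <vB>_1 (grade-1 part of the geometric product vB).
Using e1_|e12 = e2, e2_|e12 = -e1, e1_|e13 = e3, e3_|e13 = -e1, e2_|e23 = e3, e3_|e23 = -e2:
e1 coeff: -v2*b12 - v3*b13 = -(-3)*(-3) - (-4)*(2) = -1
e2 coeff: v1*b12 - v3*b23 = (-4)*(-3) - (-4)*(-2) = 4
e3 coeff: v1*b13 + v2*b23 = (-4)*(2) + (-3)*(-2) = -2
v _| B = -1*e1 + 4*e2 - 2*e3


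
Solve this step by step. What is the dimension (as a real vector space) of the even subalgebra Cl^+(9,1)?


Even subalgebra dimension = 2^(n-1)
n = 9 + 1 = 10
2^(10 - 1) = 2^9 = 512
Verification: sum of C(10,k) for even k = 1 + 45 + 210 + 210 + 45 + 1 = 512
Result = 512


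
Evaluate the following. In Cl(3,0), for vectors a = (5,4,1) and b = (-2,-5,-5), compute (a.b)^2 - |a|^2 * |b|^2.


a . b = 5*(-2) + 4*(-5) + 1*(-5)
= -10 + (-20) + (-5) = -35
|a|^2 = 5^2 + 4^2 + 1^2 = 42
|b|^2 = (-2)^2 + (-5)^2 + (-5)^2 = 54
(a.b)^2 = (-35)^2 = 1225
|a|^2 * |b|^2 = 42 * 54 = 2268
Result = 1225 - 2268 = -1043


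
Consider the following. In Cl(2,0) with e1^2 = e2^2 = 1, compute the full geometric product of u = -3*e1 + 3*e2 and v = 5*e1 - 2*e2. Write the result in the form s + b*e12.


Expand: (-3*e1 + 3*e2)(5*e1 - 2*e2)
= (-3)*5*e1e1 + (-3)*(-2)*e1e2 + 3*5*e2e1 + 3*(-2)*e2e2
Using e1^2 = e2^2 = 1, e2e1 = -e1e2:
Scalar part s = (-3)*5 + 3*(-2) = -15 + (-6) = -21
Bivector part b = (-3)*(-2) - 3*5 = 6 - 15 = -9
uv = -21 - 9*e12


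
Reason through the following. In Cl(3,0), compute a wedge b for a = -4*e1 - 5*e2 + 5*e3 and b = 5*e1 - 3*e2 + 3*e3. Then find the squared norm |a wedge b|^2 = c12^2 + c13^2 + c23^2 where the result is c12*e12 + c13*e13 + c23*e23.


a wedge b = (a1*b2 - a2*b1)*e12 + (a1*b3 - a3*b1)*e13 + (a2*b3 - a3*b2)*e23
e12 coeff: (-4)*(-3) - (-5)*5 = 12 - (-25) = 37
e13 coeff: (-4)*3 - 5*5 = -12 - 25 = -37
e23 coeff: (-5)*3 - 5*(-3) = -15 - (-15) = 0
|a wedge b|^2 = 37^2 + (-37)^2 + 0^2
= 1369 + 1369 + 0
= 2738


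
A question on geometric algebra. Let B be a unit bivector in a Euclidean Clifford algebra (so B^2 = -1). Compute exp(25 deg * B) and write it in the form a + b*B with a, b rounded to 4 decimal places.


For a unit bivector B with B^2 = -1, the exponential series gives
e^(theta*B) = cos(theta) + sin(theta)*B (the GA analogue of Euler's formula).
theta = 25 degrees = 0.436332 rad
cos(25 deg) = 0.9063
sin(25 deg) = 0.4226
exp(theta*B) = 0.9063 + 0.4226*B


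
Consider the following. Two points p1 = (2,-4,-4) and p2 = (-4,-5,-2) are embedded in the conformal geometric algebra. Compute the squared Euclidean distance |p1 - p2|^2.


p1 - p2 = (6, 1, -2)
|p1 - p2|^2 = 6^2 + 1^2 + (-2)^2
= 36 + 1 + 4
= 41


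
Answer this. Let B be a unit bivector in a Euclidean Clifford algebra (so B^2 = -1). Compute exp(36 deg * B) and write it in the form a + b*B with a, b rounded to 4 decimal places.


For a unit bivector B with B^2 = -1, the exponential series gives
e^(theta*B) = cos(theta) + sin(theta)*B (the GA analogue of Euler's formula).
theta = 36 degrees = 0.628319 rad
cos(36 deg) = 0.8090
sin(36 deg) = 0.5878
exp(theta*B) = 0.8090 + 0.5878*B


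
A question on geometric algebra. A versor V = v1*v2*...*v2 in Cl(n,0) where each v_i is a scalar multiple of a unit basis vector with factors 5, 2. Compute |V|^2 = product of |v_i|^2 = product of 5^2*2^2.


Each vector v_i has |v_i|^2 = s_i^2
Squared scales: 5^2 = 25, 2^2 = 4
|V|^2 = 25 * 4
= 100


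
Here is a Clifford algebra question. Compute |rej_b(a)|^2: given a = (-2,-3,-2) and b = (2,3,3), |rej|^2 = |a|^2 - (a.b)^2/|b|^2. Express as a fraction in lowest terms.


|a|^2 = (-2)^2 + (-3)^2 + (-2)^2 = 17
|b|^2 = 2^2 + 3^2 + 3^2 = 22
a . b = (-2)*2 + (-3)*3 + (-2)*3 = -19
(a.b)^2 = (-19)^2 = 361
|rej|^2 = 17 - 361/22
= (374 - 361)/22
= 13/22
In lowest terms: 13/22


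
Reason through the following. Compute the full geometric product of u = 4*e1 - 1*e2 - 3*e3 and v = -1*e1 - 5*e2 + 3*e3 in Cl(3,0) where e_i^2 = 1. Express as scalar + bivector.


In Cl(3,0): e_i^2 = 1, e_ie_j = -e_je_i for i != j.
Scalar part = u . v = 4*(-1) + (-1)*(-5) + (-3)*3
= -4 + 5 + (-9) = -8
e12 coeff = 4*(-5) - (-1)*(-1) = -20 - 1 = -21
e13 coeff = 4*3 - (-3)*(-1) = 12 - 3 = 9
e23 coeff = (-1)*3 - (-3)*(-5) = -3 - 15 = -18
uv = -8 - 21*e12 + 9*e13 - 18*e23


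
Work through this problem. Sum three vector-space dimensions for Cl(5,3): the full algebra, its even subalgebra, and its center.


n = 5 + 3 = 8
Total dim = 2^8 = 256
Even subalgebra dim = 2^7 = 128
n is even, so center dim = 1
Sum = 256 + 128 + 1 = 385


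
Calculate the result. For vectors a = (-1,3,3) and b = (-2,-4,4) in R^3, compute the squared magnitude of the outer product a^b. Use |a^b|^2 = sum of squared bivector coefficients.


a wedge b = (a1*b2 - a2*b1)*e12 + (a1*b3 - a3*b1)*e13 + (a2*b3 - a3*b2)*e23
e12 coeff: (-1)*(-4) - 3*(-2) = 4 - (-6) = 10
e13 coeff: (-1)*4 - 3*(-2) = -4 - (-6) = 2
e23 coeff: 3*4 - 3*(-4) = 12 - (-12) = 24
|a wedge b|^2 = 10^2 + 2^2 + 24^2
= 100 + 4 + 576
= 680


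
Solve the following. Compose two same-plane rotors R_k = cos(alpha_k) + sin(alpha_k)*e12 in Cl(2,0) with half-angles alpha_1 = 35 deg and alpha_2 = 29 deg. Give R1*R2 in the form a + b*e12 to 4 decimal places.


Same-plane rotors commute and their half-angles add:
R1*R2 = cos(a1 + a2) + sin(a1 + a2)*e12.
a1 + a2 = 35 + 29 = 64 deg
cos(64 deg) = 0.4384
sin(64 deg) = 0.8988
R1*R2 = 0.4384 + 0.8988*e12


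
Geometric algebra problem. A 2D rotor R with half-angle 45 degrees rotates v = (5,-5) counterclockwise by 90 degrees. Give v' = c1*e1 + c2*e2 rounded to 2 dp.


Rotor R = cos(45deg) - sin(45deg)*e12
Rotation angle theta = 2 * 45 = 90 degrees
v' = R*v*~R rotates v by theta.
cos(90deg) = 0.0000, sin(90deg) = 1.0000
v'_1 = 5*cos(90deg) - (-5)*sin(90deg)
= 5*0.0000 - (-5)*1.0000
= 5.00
v'_2 = 5*sin(90deg) + (-5)*cos(90deg)
= 5*1.0000 + (-5)*0.0000
= 5.00
v' = 5.00*e1 + 5.00*e2


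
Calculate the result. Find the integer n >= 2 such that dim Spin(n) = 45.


dim Spin(n) = dim so(n) = n(n-1)/2.
Solve n(n-1)/2 = 45, i.e. n^2 - n - 90 = 0.
Discriminant = 1 + 8*45 = 361
n = (1 + sqrt(361))/2 = (1 + 19)/2 = 10


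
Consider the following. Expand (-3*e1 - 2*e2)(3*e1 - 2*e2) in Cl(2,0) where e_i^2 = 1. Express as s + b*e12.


Expand: (-3*e1 - 2*e2)(3*e1 - 2*e2)
= (-3)*3*e1e1 + (-3)*(-2)*e1e2 + (-2)*3*e2e1 + (-2)*(-2)*e2e2
Using e1^2 = e2^2 = 1, e2e1 = -e1e2:
Scalar part s = (-3)*3 + (-2)*(-2) = -9 + 4 = -5
Bivector part b = (-3)*(-2) - (-2)*3 = 6 - (-6) = 12
uv = -5 + 12*e12


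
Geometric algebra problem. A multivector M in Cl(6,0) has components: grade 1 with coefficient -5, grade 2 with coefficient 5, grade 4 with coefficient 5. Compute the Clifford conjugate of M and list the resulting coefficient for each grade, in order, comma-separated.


Clifford conjugate sign for grade k: (-1)^(k(k+1)/2)
Grade 1: (-1)^(1*2/2) = (-1)^1 = -1, coeff -5 -> 5
Grade 2: (-1)^(2*3/2) = (-1)^3 = -1, coeff 5 -> -5
Grade 4: (-1)^(4*5/2) = (-1)^10 = 1, coeff 5 -> 5
Conjugated coefficients: 5, -5, 5


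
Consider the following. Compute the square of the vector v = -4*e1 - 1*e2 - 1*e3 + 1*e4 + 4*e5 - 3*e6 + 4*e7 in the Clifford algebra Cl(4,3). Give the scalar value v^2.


v^2 = sum of c_i^2 * e_i^2
Positive signature terms (e_i^2 = +1): (-4)^2 + (-1)^2 + (-1)^2 + 1^2 = 19
Negative signature terms (e_j^2 = -1): 4^2 + (-3)^2 + 4^2 = 41
v^2 = 19 - 41 = -22


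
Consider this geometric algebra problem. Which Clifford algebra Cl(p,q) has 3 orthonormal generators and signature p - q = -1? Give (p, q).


We need p + q = 3 and p - q = -1.
Adding: 2p = 3 + (-1) = 2, so p = 1.
Then q = 3 - 1 = 2.
(p, q) = (1, 2)


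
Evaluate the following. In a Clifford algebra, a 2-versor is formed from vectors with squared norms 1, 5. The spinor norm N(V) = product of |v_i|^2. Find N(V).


Spinor norm N(V) = |v1|^2 * |v2|^2 * ... * |v2|^2
= 1 * 5
Running product: 1, 5
N(V) = 5


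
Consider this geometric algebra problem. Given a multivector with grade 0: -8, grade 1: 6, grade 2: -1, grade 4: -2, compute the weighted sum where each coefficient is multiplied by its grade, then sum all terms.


Grade-weighted sum = sum of grade_k * coefficient_k
0*(-8) = 0
1*6 = 6
2*(-1) = -2
4*(-2) = -8
Total = 0 + 6 + (-2) + (-8) = -4


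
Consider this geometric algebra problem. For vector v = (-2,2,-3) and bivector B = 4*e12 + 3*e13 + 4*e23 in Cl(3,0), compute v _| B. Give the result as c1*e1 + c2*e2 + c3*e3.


Left contraction v _| B = <vB>_1 (grade-1 part of the geometric product vB).
Using e1_|e12 = e2, e2_|e12 = -e1, e1_|e13 = e3, e3_|e13 = -e1, e2_|e23 = e3, e3_|e23 = -e2:
e1 coeff: -v2*b12 - v3*b13 = -(2)*(4) - (-3)*(3) = 1
e2 coeff: v1*b12 - v3*b23 = (-2)*(4) - (-3)*(4) = 4
e3 coeff: v1*b13 + v2*b23 = (-2)*(3) + (2)*(4) = 2
v _| B = 1*e1 + 4*e2 + 2*e3


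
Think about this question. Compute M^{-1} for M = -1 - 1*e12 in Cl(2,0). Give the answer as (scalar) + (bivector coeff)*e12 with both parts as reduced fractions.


M = -1 - 1*e12, where e12^2 = -1.
Since M commutes with its reverse ~M = a - b*e12, M * ~M = a^2 - b^2*e12^2 = a^2 + b^2.
So M^{-1} = ~M / (a^2 + b^2) = (a - b*e12)/(a^2 + b^2).
a^2 + b^2 = 1 + 1 = 2
Scalar part = -1/2 = -1/2
Bivector coeff = 1/2 = 1/2
M^{-1} = -1/2 + 1/2*e12


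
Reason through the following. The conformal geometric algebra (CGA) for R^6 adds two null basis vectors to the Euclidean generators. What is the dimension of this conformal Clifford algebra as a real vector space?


The conformal model of R^6 uses Cl(7,1): the 6 Euclidean generators plus two extra orthogonal generators e+ (e+^2 = +1) and e- (e-^2 = -1), from which the null vectors e0, einf are built.
Number of generators m = 6 + 2 = 8.
dim Cl(p,q) = 2^m = 2^8 = 256


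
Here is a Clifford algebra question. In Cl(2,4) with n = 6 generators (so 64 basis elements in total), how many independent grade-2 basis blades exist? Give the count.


Number of grade-k basis blades in Cl(p,q) with n = p + q is C(n, k).
n = 2 + 4 = 6
C(6, 2) = 6! / (2! * 4!)
= 720 / (2 * 24)
= 15


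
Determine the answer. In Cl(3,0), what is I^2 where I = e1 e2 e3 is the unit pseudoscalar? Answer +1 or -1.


The pseudoscalar I = e1...e_n (product of all n generators) of Cl(p,q) satisfies I^2 = (-1)^(q + n(n-1)/2).
p = 3, q = 0, n = p + q = 3
n(n-1)/2 = 3 * 2 / 2 = 3
Exponent = q + n(n-1)/2 = 0 + 3 = 3
I^2 = (-1)^3 = -1


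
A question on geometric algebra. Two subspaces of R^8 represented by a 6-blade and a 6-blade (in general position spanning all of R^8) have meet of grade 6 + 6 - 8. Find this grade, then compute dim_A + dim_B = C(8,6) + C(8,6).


Meet grade = grade(A) + grade(B) - n
= 6 + 6 - 8 = 4
C(8,6) = 28
C(8,6) = 28
dim_A + dim_B = 28 + 28 = 56


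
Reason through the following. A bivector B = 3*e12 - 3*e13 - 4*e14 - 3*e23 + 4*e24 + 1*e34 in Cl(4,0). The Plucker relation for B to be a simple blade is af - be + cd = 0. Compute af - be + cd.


Plucker relation: af - be + cd
a*f = 3*1 = 3
b*e = (-3)*4 = -12
c*d = (-4)*(-3) = 12
af - be + cd = 3 - (-12) + 12
= 27


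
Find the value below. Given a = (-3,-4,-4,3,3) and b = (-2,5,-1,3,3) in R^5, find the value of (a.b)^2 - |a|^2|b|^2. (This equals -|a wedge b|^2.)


a . b = (-3)*(-2) + (-4)*5 + (-4)*(-1) + 3*3 + 3*3
= 6 + (-20) + 4 + 9 + 9 = 8
|a|^2 = (-3)^2 + (-4)^2 + (-4)^2 + 3^2 + 3^2 = 59
|b|^2 = (-2)^2 + 5^2 + (-1)^2 + 3^2 + 3^2 = 48
(a.b)^2 = 8^2 = 64
|a|^2 * |b|^2 = 59 * 48 = 2832
Result = 64 - 2832 = -2768


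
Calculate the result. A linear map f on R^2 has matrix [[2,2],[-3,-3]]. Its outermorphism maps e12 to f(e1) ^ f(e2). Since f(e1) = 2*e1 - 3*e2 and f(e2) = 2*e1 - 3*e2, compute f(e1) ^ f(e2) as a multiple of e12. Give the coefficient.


The outermorphism of a linear map f sends e1^e2 to f(e1)^f(e2).
f(e1) = 2*e1 - 3*e2
f(e2) = 2*e1 - 3*e2
f(e1) ^ f(e2) = (2*e1 - 3*e2) ^ (2*e1 - 3*e2)
= 2*(-3)*e12 + (-3)*2*e21
= (-6 - (-6))*e12
= 0*e12
Coefficient = 0


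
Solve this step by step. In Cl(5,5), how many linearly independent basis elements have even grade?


Even subalgebra dimension = 2^(n-1)
n = 5 + 5 = 10
2^(10 - 1) = 2^9 = 512
Verification: sum of C(10,k) for even k = 1 + 45 + 210 + 210 + 45 + 1 = 512
Result = 512


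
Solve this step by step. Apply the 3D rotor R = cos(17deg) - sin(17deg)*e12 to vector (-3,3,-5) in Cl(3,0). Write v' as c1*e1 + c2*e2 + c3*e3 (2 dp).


Rotor R = cos(17deg) - sin(17deg)*e12
Rotation angle theta = 2 * 17 = 34 degrees in the e12 plane (e1 -> e2).
The component perpendicular to the plane (e3) is invariant: v'_3 = v3 = -5.00
cos(34deg) = 0.8290, sin(34deg) = 0.5592
v'_1 = v1*cos(theta) - v2*sin(theta) = -3*0.8290 - 3*0.5592 = -4.16
v'_2 = v1*sin(theta) + v2*cos(theta) = -3*0.5592 + 3*0.8290 = 0.81
v' = -4.16*e1 + 0.81*e2 - 5.00*e3


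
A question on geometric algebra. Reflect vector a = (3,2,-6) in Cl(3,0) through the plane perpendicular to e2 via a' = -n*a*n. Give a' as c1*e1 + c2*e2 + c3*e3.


Reflection formula: a' = -n*a*n, with n = e2 (unit vector, n^2 = 1).
For reflection through hyperplane perp to e2:
The component along e2 flips sign, others stay.
a = (3, 2, -6)
a' = (3, -2, -6)
a' = 3*e1 - 2*e2 - 6*e3


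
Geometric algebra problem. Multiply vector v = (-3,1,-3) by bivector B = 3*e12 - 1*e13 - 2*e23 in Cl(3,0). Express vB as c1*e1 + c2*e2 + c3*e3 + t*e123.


vB has grade-1 (vector) and grade-3 (trivector) parts: vB = (v _| B) + (v ^ B).
Vector part <vB>_1:
  e1: -v2*b12 - v3*b13 = -(1)*(3) - (-3)*(-1) = -6
  e2: v1*b12 - v3*b23 = (-3)*(3) - (-3)*(-2) = -15
  e3: v1*b13 + v2*b23 = (-3)*(-1) + (1)*(-2) = 1
Trivector part <vB>_3:
  e123: v1*b23 - v2*b13 + v3*b12 = (-3)*(-2) - (1)*(-1) + (-3)*(3) = -2
vB = -6*e1 - 15*e2 + 1*e3 - 2*e123


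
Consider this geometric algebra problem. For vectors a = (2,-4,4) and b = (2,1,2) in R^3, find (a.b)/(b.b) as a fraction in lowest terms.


Projection coefficient = (a . b) / (b . b)
a . b = 2*2 + (-4)*1 + 4*2
= 4 + (-4) + 8 = 8
b . b = 2^2 + 1^2 + 2^2
= 4 + 1 + 4 = 9
Coefficient = 8/9
In lowest terms: 8/9


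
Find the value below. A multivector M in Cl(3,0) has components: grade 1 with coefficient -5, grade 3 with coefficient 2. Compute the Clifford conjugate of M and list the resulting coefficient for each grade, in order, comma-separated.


Clifford conjugate sign for grade k: (-1)^(k(k+1)/2)
Grade 1: (-1)^(1*2/2) = (-1)^1 = -1, coeff -5 -> 5
Grade 3: (-1)^(3*4/2) = (-1)^6 = 1, coeff 2 -> 2
Conjugated coefficients: 5, 2


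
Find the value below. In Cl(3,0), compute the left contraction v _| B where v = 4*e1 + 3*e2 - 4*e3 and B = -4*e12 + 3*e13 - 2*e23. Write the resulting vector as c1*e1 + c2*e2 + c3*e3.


Left contraction v _| B = <vB>_1 (grade-1 part of the geometric product vB).
Using e1_|e12 = e2, e2_|e12 = -e1, e1_|e13 = e3, e3_|e13 = -e1, e2_|e23 = e3, e3_|e23 = -e2:
e1 coeff: -v2*b12 - v3*b13 = -(3)*(-4) - (-4)*(3) = 24
e2 coeff: v1*b12 - v3*b23 = (4)*(-4) - (-4)*(-2) = -24
e3 coeff: v1*b13 + v2*b23 = (4)*(3) + (3)*(-2) = 6
v _| B = 24*e1 - 24*e2 + 6*e3


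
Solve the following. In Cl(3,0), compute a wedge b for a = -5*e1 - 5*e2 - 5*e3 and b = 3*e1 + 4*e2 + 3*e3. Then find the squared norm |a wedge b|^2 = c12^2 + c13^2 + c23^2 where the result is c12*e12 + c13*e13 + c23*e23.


a wedge b = (a1*b2 - a2*b1)*e12 + (a1*b3 - a3*b1)*e13 + (a2*b3 - a3*b2)*e23
e12 coeff: (-5)*4 - (-5)*3 = -20 - (-15) = -5
e13 coeff: (-5)*3 - (-5)*3 = -15 - (-15) = 0
e23 coeff: (-5)*3 - (-5)*4 = -15 - (-20) = 5
|a wedge b|^2 = (-5)^2 + 0^2 + 5^2
= 25 + 0 + 25
= 50


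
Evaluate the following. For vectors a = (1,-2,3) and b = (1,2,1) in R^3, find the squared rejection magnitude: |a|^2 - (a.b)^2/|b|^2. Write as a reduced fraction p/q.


|a|^2 = 1^2 + (-2)^2 + 3^2 = 14
|b|^2 = 1^2 + 2^2 + 1^2 = 6
a . b = 1*1 + (-2)*2 + 3*1 = 0
(a.b)^2 = 0^2 = 0
|rej|^2 = 14 - 0/6
= (84 - 0)/6
= 84/6
In lowest terms: 14/1


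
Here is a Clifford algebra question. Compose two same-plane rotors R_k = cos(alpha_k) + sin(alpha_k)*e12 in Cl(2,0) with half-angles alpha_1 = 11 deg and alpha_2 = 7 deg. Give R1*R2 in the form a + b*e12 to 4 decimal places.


Same-plane rotors commute and their half-angles add:
R1*R2 = cos(a1 + a2) + sin(a1 + a2)*e12.
a1 + a2 = 11 + 7 = 18 deg
cos(18 deg) = 0.9511
sin(18 deg) = 0.3090
R1*R2 = 0.9511 + 0.3090*e12


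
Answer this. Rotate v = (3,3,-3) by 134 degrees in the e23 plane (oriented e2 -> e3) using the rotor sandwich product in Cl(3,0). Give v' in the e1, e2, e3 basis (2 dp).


Rotor R = cos(67deg) - sin(67deg)*e23
Rotation angle theta = 2 * 67 = 134 degrees in the e23 plane (e2 -> e3).
The component perpendicular to the plane (e1) is invariant: v'_1 = v1 = 3.00
cos(134deg) = -0.6947, sin(134deg) = 0.7193
v'_2 = v2*cos(theta) - v3*sin(theta) = 3*(-0.6947) - (-3)*0.7193 = 0.07
v'_3 = v2*sin(theta) + v3*cos(theta) = 3*0.7193 + (-3)*(-0.6947) = 4.24
v' = 3.00*e1 + 0.07*e2 + 4.24*e3


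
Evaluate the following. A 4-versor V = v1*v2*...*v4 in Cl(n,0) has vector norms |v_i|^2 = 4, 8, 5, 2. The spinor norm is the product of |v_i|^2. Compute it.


Spinor norm N(V) = |v1|^2 * |v2|^2 * ... * |v4|^2
= 4 * 8 * 5 * 2
Running product: 4, 32, 160, 320
N(V) = 320


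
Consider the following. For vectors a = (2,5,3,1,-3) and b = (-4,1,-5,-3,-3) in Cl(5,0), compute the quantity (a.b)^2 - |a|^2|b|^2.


a . b = 2*(-4) + 5*1 + 3*(-5) + 1*(-3) + (-3)*(-3)
= -8 + 5 + (-15) + (-3) + 9 = -12
|a|^2 = 2^2 + 5^2 + 3^2 + 1^2 + (-3)^2 = 48
|b|^2 = (-4)^2 + 1^2 + (-5)^2 + (-3)^2 + (-3)^2 = 60
(a.b)^2 = (-12)^2 = 144
|a|^2 * |b|^2 = 48 * 60 = 2880
Result = 144 - 2880 = -2736


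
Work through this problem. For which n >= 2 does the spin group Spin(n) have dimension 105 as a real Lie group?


dim Spin(n) = dim so(n) = n(n-1)/2.
Solve n(n-1)/2 = 105, i.e. n^2 - n - 210 = 0.
Discriminant = 1 + 8*105 = 841
n = (1 + sqrt(841))/2 = (1 + 29)/2 = 15


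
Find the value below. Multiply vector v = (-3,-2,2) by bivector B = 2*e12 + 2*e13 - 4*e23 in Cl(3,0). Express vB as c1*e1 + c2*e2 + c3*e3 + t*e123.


vB has grade-1 (vector) and grade-3 (trivector) parts: vB = (v _| B) + (v ^ B).
Vector part <vB>_1:
  e1: -v2*b12 - v3*b13 = -(-2)*(2) - (2)*(2) = 0
  e2: v1*b12 - v3*b23 = (-3)*(2) - (2)*(-4) = 2
  e3: v1*b13 + v2*b23 = (-3)*(2) + (-2)*(-4) = 2
Trivector part <vB>_3:
  e123: v1*b23 - v2*b13 + v3*b12 = (-3)*(-4) - (-2)*(2) + (2)*(2) = 20
vB = 0*e1 + 2*e2 + 2*e3 + 20*e123


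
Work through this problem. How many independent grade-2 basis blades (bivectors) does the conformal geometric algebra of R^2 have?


The conformal model of R^2 uses Cl(3,1) with m = 2 + 2 = 4 generators.
Number of grade-2 blades = C(m, 2) = C(4, 2)
= 4*3/2 = 6


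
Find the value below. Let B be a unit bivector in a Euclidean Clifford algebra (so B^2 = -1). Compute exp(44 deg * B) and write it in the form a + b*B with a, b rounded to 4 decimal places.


For a unit bivector B with B^2 = -1, the exponential series gives
e^(theta*B) = cos(theta) + sin(theta)*B (the GA analogue of Euler's formula).
theta = 44 degrees = 0.767945 rad
cos(44 deg) = 0.7193
sin(44 deg) = 0.6947
exp(theta*B) = 0.7193 + 0.6947*B


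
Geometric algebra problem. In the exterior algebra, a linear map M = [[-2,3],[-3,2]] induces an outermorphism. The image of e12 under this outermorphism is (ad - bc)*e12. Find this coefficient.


The outermorphism of a linear map f sends e1^e2 to f(e1)^f(e2).
f(e1) = -2*e1 - 3*e2
f(e2) = 3*e1 + 2*e2
f(e1) ^ f(e2) = (-2*e1 - 3*e2) ^ (3*e1 + 2*e2)
= (-2)*2*e12 + (-3)*3*e21
= (-4 - (-9))*e12
= 5*e12
Coefficient = 5


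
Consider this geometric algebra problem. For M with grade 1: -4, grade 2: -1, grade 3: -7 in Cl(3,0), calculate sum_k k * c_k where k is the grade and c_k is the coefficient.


Grade-weighted sum = sum of grade_k * coefficient_k
1*(-4) = -4
2*(-1) = -2
3*(-7) = -21
Total = -4 + (-2) + (-21) = -27


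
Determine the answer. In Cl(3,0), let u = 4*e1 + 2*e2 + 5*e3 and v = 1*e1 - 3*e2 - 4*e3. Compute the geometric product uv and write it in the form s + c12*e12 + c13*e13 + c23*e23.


In Cl(3,0): e_i^2 = 1, e_ie_j = -e_je_i for i != j.
Scalar part = u . v = 4*1 + 2*(-3) + 5*(-4)
= 4 + (-6) + (-20) = -22
e12 coeff = 4*(-3) - 2*1 = -12 - 2 = -14
e13 coeff = 4*(-4) - 5*1 = -16 - 5 = -21
e23 coeff = 2*(-4) - 5*(-3) = -8 - (-15) = 7
uv = -22 - 14*e12 - 21*e13 + 7*e23


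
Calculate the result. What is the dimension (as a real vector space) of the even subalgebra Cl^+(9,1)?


Even subalgebra dimension = 2^(n-1)
n = 9 + 1 = 10
2^(10 - 1) = 2^9 = 512
Verification: sum of C(10,k) for even k = 1 + 45 + 210 + 210 + 45 + 1 = 512
Result = 512


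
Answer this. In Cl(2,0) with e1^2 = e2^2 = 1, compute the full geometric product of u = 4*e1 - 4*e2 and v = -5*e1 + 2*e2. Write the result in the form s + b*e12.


Expand: (4*e1 - 4*e2)(-5*e1 + 2*e2)
= 4*(-5)*e1e1 + 4*2*e1e2 + (-4)*(-5)*e2e1 + (-4)*2*e2e2
Using e1^2 = e2^2 = 1, e2e1 = -e1e2:
Scalar part s = 4*(-5) + (-4)*2 = -20 + (-8) = -28
Bivector part b = 4*2 - (-4)*(-5) = 8 - 20 = -12
uv = -28 - 12*e12


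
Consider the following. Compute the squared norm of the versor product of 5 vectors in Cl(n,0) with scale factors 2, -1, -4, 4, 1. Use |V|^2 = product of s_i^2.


Each vector v_i has |v_i|^2 = s_i^2
Squared scales: 2^2 = 4, (-1)^2 = 1, (-4)^2 = 16, 4^2 = 16, 1^2 = 1
|V|^2 = 4 * 1 * 16 * 16 * 1
= 1024


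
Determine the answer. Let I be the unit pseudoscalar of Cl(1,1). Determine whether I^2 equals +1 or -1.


The pseudoscalar I = e1...e_n (product of all n generators) of Cl(p,q) satisfies I^2 = (-1)^(q + n(n-1)/2).
p = 1, q = 1, n = p + q = 2
n(n-1)/2 = 2 * 1 / 2 = 1
Exponent = q + n(n-1)/2 = 1 + 1 = 2
I^2 = (-1)^2 = +1


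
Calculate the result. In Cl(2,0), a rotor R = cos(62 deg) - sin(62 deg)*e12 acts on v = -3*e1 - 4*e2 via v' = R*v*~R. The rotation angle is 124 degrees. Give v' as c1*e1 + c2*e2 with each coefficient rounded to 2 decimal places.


Rotor R = cos(62deg) - sin(62deg)*e12
Rotation angle theta = 2 * 62 = 124 degrees
v' = R*v*~R rotates v by theta.
cos(124deg) = -0.5592, sin(124deg) = 0.8290
v'_1 = -3*cos(124deg) - (-4)*sin(124deg)
= -3*(-0.5592) - (-4)*0.8290
= 4.99
v'_2 = -3*sin(124deg) + (-4)*cos(124deg)
= -3*0.8290 + (-4)*(-0.5592)
= -0.25
v' = 4.99*e1 - 0.25*e2


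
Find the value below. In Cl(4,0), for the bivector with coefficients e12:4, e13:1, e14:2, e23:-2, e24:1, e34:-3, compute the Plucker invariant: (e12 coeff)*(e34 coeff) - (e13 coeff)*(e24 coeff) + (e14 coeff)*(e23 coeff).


Plucker relation: af - be + cd
a*f = 4*(-3) = -12
b*e = 1*1 = 1
c*d = 2*(-2) = -4
af - be + cd = -12 - 1 + (-4)
= -17


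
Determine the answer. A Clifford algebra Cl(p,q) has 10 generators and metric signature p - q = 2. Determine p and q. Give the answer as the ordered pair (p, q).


We need p + q = 10 and p - q = 2.
Adding: 2p = 10 + 2 = 12, so p = 6.
Then q = 10 - 6 = 4.
(p, q) = (6, 4)


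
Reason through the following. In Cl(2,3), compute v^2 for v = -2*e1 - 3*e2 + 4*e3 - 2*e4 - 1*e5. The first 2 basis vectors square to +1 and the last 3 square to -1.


v^2 = sum of c_i^2 * e_i^2
Positive signature terms (e_i^2 = +1): (-2)^2 + (-3)^2 = 13
Negative signature terms (e_j^2 = -1): 4^2 + (-2)^2 + (-1)^2 = 21
v^2 = 13 - 21 = -8


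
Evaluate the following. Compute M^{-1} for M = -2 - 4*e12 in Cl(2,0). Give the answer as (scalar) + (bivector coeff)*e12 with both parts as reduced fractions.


M = -2 - 4*e12, where e12^2 = -1.
Since M commutes with its reverse ~M = a - b*e12, M * ~M = a^2 - b^2*e12^2 = a^2 + b^2.
So M^{-1} = ~M / (a^2 + b^2) = (a - b*e12)/(a^2 + b^2).
a^2 + b^2 = 4 + 16 = 20
Scalar part = -2/20 = -1/10
Bivector coeff = 4/20 = 1/5
M^{-1} = -1/10 + 1/5*e12


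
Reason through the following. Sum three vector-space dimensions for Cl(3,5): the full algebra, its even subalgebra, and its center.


n = 3 + 5 = 8
Total dim = 2^8 = 256
Even subalgebra dim = 2^7 = 128
n is even, so center dim = 1
Sum = 256 + 128 + 1 = 385


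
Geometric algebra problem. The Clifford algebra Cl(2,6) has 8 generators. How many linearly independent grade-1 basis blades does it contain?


Number of grade-k basis blades in Cl(p,q) with n = p + q is C(n, k).
n = 2 + 6 = 8
C(8, 1) = 8! / (1! * 7!)
= 40320 / (1 * 5040)
= 8


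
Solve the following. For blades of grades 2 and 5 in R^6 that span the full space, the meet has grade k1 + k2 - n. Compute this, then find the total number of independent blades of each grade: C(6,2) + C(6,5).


Meet grade = grade(A) + grade(B) - n
= 2 + 5 - 6 = 1
C(6,2) = 15
C(6,5) = 6
dim_A + dim_B = 15 + 6 = 21


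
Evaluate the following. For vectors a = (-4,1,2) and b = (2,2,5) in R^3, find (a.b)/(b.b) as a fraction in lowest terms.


Projection coefficient = (a . b) / (b . b)
a . b = (-4)*2 + 1*2 + 2*5
= -8 + 2 + 10 = 4
b . b = 2^2 + 2^2 + 5^2
= 4 + 4 + 25 = 33
Coefficient = 4/33
In lowest terms: 4/33


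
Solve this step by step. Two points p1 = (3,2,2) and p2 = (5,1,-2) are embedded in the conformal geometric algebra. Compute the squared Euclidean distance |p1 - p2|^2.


p1 - p2 = (-2, 1, 4)
|p1 - p2|^2 = (-2)^2 + 1^2 + 4^2
= 4 + 1 + 16
= 21


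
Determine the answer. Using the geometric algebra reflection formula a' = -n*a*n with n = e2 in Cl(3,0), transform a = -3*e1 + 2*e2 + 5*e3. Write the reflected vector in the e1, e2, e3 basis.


Reflection formula: a' = -n*a*n, with n = e2 (unit vector, n^2 = 1).
For reflection through hyperplane perp to e2:
The component along e2 flips sign, others stay.
a = (-3, 2, 5)
a' = (-3, -2, 5)
a' = -3*e1 - 2*e2 + 5*e3


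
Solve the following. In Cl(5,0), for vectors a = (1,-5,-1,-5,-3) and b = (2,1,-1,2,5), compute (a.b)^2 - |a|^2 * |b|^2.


a . b = 1*2 + (-5)*1 + (-1)*(-1) + (-5)*2 + (-3)*5
= 2 + (-5) + 1 + (-10) + (-15) = -27
|a|^2 = 1^2 + (-5)^2 + (-1)^2 + (-5)^2 + (-3)^2 = 61
|b|^2 = 2^2 + 1^2 + (-1)^2 + 2^2 + 5^2 = 35
(a.b)^2 = (-27)^2 = 729
|a|^2 * |b|^2 = 61 * 35 = 2135
Result = 729 - 2135 = -1406


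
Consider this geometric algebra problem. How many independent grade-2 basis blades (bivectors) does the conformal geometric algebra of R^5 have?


The conformal model of R^5 uses Cl(6,1) with m = 5 + 2 = 7 generators.
Number of grade-2 blades = C(m, 2) = C(7, 2)
= 7*6/2 = 21


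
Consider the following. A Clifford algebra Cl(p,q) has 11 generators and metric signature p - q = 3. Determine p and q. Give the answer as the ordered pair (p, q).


We need p + q = 11 and p - q = 3.
Adding: 2p = 11 + 3 = 14, so p = 7.
Then q = 11 - 7 = 4.
(p, q) = (7, 4)


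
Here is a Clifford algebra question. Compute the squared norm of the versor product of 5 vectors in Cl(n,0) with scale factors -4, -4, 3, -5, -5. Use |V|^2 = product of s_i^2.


Each vector v_i has |v_i|^2 = s_i^2
Squared scales: (-4)^2 = 16, (-4)^2 = 16, 3^2 = 9, (-5)^2 = 25, (-5)^2 = 25
|V|^2 = 16 * 16 * 9 * 25 * 25
= 1440000


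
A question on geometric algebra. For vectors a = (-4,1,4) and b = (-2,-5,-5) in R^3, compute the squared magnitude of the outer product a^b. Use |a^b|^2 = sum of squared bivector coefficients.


a wedge b = (a1*b2 - a2*b1)*e12 + (a1*b3 - a3*b1)*e13 + (a2*b3 - a3*b2)*e23
e12 coeff: (-4)*(-5) - 1*(-2) = 20 - (-2) = 22
e13 coeff: (-4)*(-5) - 4*(-2) = 20 - (-8) = 28
e23 coeff: 1*(-5) - 4*(-5) = -5 - (-20) = 15
|a wedge b|^2 = 22^2 + 28^2 + 15^2
= 484 + 784 + 225
= 1493


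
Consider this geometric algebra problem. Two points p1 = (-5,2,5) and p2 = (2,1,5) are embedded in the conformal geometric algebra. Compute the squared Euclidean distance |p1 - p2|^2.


p1 - p2 = (-7, 1, 0)
|p1 - p2|^2 = (-7)^2 + 1^2 + 0^2
= 49 + 1 + 0
= 50


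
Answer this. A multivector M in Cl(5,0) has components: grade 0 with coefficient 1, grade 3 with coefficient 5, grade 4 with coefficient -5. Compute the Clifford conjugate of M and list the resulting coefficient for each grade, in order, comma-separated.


Clifford conjugate sign for grade k: (-1)^(k(k+1)/2)
Grade 0: (-1)^(0*1/2) = (-1)^0 = 1, coeff 1 -> 1
Grade 3: (-1)^(3*4/2) = (-1)^6 = 1, coeff 5 -> 5
Grade 4: (-1)^(4*5/2) = (-1)^10 = 1, coeff -5 -> -5
Conjugated coefficients: 1, 5, -5


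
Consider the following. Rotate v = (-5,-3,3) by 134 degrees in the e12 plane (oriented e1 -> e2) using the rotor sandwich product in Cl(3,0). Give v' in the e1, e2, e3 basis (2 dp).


Rotor R = cos(67deg) - sin(67deg)*e12
Rotation angle theta = 2 * 67 = 134 degrees in the e12 plane (e1 -> e2).
The component perpendicular to the plane (e3) is invariant: v'_3 = v3 = 3.00
cos(134deg) = -0.6947, sin(134deg) = 0.7193
v'_1 = v1*cos(theta) - v2*sin(theta) = -5*(-0.6947) - (-3)*0.7193 = 5.63
v'_2 = v1*sin(theta) + v2*cos(theta) = -5*0.7193 + (-3)*(-0.6947) = -1.51
v' = 5.63*e1 - 1.51*e2 + 3.00*e3


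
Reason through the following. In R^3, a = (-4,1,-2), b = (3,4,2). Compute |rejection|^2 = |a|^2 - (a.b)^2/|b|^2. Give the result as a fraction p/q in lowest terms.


|a|^2 = (-4)^2 + 1^2 + (-2)^2 = 21
|b|^2 = 3^2 + 4^2 + 2^2 = 29
a . b = (-4)*3 + 1*4 + (-2)*2 = -12
(a.b)^2 = (-12)^2 = 144
|rej|^2 = 21 - 144/29
= (609 - 144)/29
= 465/29
In lowest terms: 465/29


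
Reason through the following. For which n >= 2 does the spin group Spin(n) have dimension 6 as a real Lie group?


dim Spin(n) = dim so(n) = n(n-1)/2.
Solve n(n-1)/2 = 6, i.e. n^2 - n - 12 = 0.
Discriminant = 1 + 8*6 = 49
n = (1 + sqrt(49))/2 = (1 + 7)/2 = 4


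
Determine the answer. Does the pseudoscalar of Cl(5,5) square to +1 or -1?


The pseudoscalar I = e1...e_n (product of all n generators) of Cl(p,q) satisfies I^2 = (-1)^(q + n(n-1)/2).
p = 5, q = 5, n = p + q = 10
n(n-1)/2 = 10 * 9 / 2 = 45
Exponent = q + n(n-1)/2 = 5 + 45 = 50
I^2 = (-1)^50 = +1


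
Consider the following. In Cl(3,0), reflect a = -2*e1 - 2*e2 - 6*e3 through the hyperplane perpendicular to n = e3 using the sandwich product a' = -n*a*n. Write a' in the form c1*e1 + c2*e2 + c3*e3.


Reflection formula: a' = -n*a*n, with n = e3 (unit vector, n^2 = 1).
For reflection through hyperplane perp to e3:
The component along e3 flips sign, others stay.
a = (-2, -2, -6)
a' = (-2, -2, 6)
a' = -2*e1 - 2*e2 + 6*e3


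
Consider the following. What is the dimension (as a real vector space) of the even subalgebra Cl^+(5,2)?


Even subalgebra dimension = 2^(n-1)
n = 5 + 2 = 7
2^(7 - 1) = 2^6 = 64
Verification: sum of C(7,k) for even k = 1 + 21 + 35 + 7 = 64
Result = 64


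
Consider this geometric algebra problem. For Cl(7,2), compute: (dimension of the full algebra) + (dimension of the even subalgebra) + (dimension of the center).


n = 7 + 2 = 9
Total dim = 2^9 = 512
Even subalgebra dim = 2^8 = 256
n is odd, so center dim = 2
Sum = 512 + 256 + 2 = 770


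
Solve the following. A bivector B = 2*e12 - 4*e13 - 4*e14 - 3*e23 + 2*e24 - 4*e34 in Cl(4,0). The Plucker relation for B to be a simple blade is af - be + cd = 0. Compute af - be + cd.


Plucker relation: af - be + cd
a*f = 2*(-4) = -8
b*e = (-4)*2 = -8
c*d = (-4)*(-3) = 12
af - be + cd = -8 - (-8) + 12
= 12


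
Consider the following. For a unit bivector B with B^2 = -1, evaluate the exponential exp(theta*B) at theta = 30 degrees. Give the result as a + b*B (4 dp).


For a unit bivector B with B^2 = -1, the exponential series gives
e^(theta*B) = cos(theta) + sin(theta)*B (the GA analogue of Euler's formula).
theta = 30 degrees = 0.523599 rad
cos(30 deg) = 0.8660
sin(30 deg) = 0.5000
exp(theta*B) = 0.8660 + 0.5000*B


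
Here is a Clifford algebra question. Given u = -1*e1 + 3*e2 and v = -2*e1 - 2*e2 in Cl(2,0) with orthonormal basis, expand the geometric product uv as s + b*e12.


Expand: (-1*e1 + 3*e2)(-2*e1 - 2*e2)
= (-1)*(-2)*e1e1 + (-1)*(-2)*e1e2 + 3*(-2)*e2e1 + 3*(-2)*e2e2
Using e1^2 = e2^2 = 1, e2e1 = -e1e2:
Scalar part s = (-1)*(-2) + 3*(-2) = 2 + (-6) = -4
Bivector part b = (-1)*(-2) - 3*(-2) = 2 - (-6) = 8
uv = -4 + 8*e12


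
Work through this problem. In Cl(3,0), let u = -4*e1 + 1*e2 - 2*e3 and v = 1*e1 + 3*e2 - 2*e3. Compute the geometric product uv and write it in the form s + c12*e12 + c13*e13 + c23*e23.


In Cl(3,0): e_i^2 = 1, e_ie_j = -e_je_i for i != j.
Scalar part = u . v = (-4)*1 + 1*3 + (-2)*(-2)
= -4 + 3 + 4 = 3
e12 coeff = (-4)*3 - 1*1 = -12 - 1 = -13
e13 coeff = (-4)*(-2) - (-2)*1 = 8 - (-2) = 10
e23 coeff = 1*(-2) - (-2)*3 = -2 - (-6) = 4
uv = 3 - 13*e12 + 10*e13 + 4*e23


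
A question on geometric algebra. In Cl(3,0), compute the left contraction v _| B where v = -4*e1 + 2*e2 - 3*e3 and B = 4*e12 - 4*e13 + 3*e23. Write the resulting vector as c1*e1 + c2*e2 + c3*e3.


Left contraction v _| B = <vB>_1 (grade-1 part of the geometric product vB).
Using e1_|e12 = e2, e2_|e12 = -e1, e1_|e13 = e3, e3_|e13 = -e1, e2_|e23 = e3, e3_|e23 = -e2:
e1 coeff: -v2*b12 - v3*b13 = -(2)*(4) - (-3)*(-4) = -20
e2 coeff: v1*b12 - v3*b23 = (-4)*(4) - (-3)*(3) = -7
e3 coeff: v1*b13 + v2*b23 = (-4)*(-4) + (2)*(3) = 22
v _| B = -20*e1 - 7*e2 + 22*e3
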